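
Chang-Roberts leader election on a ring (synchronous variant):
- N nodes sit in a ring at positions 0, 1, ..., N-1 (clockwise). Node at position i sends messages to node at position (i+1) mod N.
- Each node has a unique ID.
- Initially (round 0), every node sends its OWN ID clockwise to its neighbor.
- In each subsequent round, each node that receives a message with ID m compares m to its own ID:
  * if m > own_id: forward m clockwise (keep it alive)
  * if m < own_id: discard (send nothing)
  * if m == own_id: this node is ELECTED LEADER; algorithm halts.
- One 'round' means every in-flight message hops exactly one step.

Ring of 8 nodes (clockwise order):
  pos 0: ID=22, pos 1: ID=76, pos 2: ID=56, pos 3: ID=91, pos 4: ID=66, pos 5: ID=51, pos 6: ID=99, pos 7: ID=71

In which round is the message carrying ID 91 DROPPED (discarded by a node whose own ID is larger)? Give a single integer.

Round 1: pos1(id76) recv 22: drop; pos2(id56) recv 76: fwd; pos3(id91) recv 56: drop; pos4(id66) recv 91: fwd; pos5(id51) recv 66: fwd; pos6(id99) recv 51: drop; pos7(id71) recv 99: fwd; pos0(id22) recv 71: fwd
Round 2: pos3(id91) recv 76: drop; pos5(id51) recv 91: fwd; pos6(id99) recv 66: drop; pos0(id22) recv 99: fwd; pos1(id76) recv 71: drop
Round 3: pos6(id99) recv 91: drop; pos1(id76) recv 99: fwd
Round 4: pos2(id56) recv 99: fwd
Round 5: pos3(id91) recv 99: fwd
Round 6: pos4(id66) recv 99: fwd
Round 7: pos5(id51) recv 99: fwd
Round 8: pos6(id99) recv 99: ELECTED
Message ID 91 originates at pos 3; dropped at pos 6 in round 3

Answer: 3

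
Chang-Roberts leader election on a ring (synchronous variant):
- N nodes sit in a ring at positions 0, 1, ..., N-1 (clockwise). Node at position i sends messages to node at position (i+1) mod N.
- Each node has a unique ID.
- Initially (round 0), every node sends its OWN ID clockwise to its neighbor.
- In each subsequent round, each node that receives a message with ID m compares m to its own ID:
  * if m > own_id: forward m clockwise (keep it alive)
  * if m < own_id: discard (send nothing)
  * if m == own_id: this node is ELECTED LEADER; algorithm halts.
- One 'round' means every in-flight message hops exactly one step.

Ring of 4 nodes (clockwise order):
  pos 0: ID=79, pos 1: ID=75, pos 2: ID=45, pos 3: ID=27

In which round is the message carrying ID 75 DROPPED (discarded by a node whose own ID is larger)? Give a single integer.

Answer: 3

Derivation:
Round 1: pos1(id75) recv 79: fwd; pos2(id45) recv 75: fwd; pos3(id27) recv 45: fwd; pos0(id79) recv 27: drop
Round 2: pos2(id45) recv 79: fwd; pos3(id27) recv 75: fwd; pos0(id79) recv 45: drop
Round 3: pos3(id27) recv 79: fwd; pos0(id79) recv 75: drop
Round 4: pos0(id79) recv 79: ELECTED
Message ID 75 originates at pos 1; dropped at pos 0 in round 3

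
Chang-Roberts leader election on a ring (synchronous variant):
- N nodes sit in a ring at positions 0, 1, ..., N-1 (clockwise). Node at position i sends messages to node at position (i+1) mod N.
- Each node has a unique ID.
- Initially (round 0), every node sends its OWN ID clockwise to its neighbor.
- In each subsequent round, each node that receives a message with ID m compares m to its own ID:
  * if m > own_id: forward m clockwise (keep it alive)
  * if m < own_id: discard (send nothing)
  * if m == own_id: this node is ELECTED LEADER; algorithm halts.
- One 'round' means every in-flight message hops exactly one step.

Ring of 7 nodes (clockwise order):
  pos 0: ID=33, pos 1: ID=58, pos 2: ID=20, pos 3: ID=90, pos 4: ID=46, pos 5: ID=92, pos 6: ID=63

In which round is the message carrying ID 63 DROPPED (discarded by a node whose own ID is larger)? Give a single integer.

Answer: 4

Derivation:
Round 1: pos1(id58) recv 33: drop; pos2(id20) recv 58: fwd; pos3(id90) recv 20: drop; pos4(id46) recv 90: fwd; pos5(id92) recv 46: drop; pos6(id63) recv 92: fwd; pos0(id33) recv 63: fwd
Round 2: pos3(id90) recv 58: drop; pos5(id92) recv 90: drop; pos0(id33) recv 92: fwd; pos1(id58) recv 63: fwd
Round 3: pos1(id58) recv 92: fwd; pos2(id20) recv 63: fwd
Round 4: pos2(id20) recv 92: fwd; pos3(id90) recv 63: drop
Round 5: pos3(id90) recv 92: fwd
Round 6: pos4(id46) recv 92: fwd
Round 7: pos5(id92) recv 92: ELECTED
Message ID 63 originates at pos 6; dropped at pos 3 in round 4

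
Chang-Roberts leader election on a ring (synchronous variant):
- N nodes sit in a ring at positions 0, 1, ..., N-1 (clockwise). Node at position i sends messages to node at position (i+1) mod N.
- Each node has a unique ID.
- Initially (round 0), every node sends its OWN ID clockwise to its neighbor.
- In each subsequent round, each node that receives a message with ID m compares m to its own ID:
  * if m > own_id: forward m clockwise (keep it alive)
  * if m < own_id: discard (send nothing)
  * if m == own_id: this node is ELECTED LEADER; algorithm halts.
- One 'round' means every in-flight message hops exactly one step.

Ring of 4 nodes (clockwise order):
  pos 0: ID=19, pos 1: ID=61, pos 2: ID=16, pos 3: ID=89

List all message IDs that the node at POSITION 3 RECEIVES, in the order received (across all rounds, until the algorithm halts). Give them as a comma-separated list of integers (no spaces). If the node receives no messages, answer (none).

Round 1: pos1(id61) recv 19: drop; pos2(id16) recv 61: fwd; pos3(id89) recv 16: drop; pos0(id19) recv 89: fwd
Round 2: pos3(id89) recv 61: drop; pos1(id61) recv 89: fwd
Round 3: pos2(id16) recv 89: fwd
Round 4: pos3(id89) recv 89: ELECTED

Answer: 16,61,89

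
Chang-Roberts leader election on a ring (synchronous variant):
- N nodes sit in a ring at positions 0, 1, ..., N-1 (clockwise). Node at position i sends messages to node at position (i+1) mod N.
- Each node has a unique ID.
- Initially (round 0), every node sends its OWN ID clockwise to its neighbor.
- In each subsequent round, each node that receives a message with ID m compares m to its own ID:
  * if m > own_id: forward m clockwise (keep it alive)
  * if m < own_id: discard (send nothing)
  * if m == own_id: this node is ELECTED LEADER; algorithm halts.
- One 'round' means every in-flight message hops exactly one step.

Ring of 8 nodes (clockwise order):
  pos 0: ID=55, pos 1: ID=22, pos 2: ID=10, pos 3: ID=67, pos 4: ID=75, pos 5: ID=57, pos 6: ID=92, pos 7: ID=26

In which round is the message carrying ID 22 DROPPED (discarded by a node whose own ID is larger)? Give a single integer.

Answer: 2

Derivation:
Round 1: pos1(id22) recv 55: fwd; pos2(id10) recv 22: fwd; pos3(id67) recv 10: drop; pos4(id75) recv 67: drop; pos5(id57) recv 75: fwd; pos6(id92) recv 57: drop; pos7(id26) recv 92: fwd; pos0(id55) recv 26: drop
Round 2: pos2(id10) recv 55: fwd; pos3(id67) recv 22: drop; pos6(id92) recv 75: drop; pos0(id55) recv 92: fwd
Round 3: pos3(id67) recv 55: drop; pos1(id22) recv 92: fwd
Round 4: pos2(id10) recv 92: fwd
Round 5: pos3(id67) recv 92: fwd
Round 6: pos4(id75) recv 92: fwd
Round 7: pos5(id57) recv 92: fwd
Round 8: pos6(id92) recv 92: ELECTED
Message ID 22 originates at pos 1; dropped at pos 3 in round 2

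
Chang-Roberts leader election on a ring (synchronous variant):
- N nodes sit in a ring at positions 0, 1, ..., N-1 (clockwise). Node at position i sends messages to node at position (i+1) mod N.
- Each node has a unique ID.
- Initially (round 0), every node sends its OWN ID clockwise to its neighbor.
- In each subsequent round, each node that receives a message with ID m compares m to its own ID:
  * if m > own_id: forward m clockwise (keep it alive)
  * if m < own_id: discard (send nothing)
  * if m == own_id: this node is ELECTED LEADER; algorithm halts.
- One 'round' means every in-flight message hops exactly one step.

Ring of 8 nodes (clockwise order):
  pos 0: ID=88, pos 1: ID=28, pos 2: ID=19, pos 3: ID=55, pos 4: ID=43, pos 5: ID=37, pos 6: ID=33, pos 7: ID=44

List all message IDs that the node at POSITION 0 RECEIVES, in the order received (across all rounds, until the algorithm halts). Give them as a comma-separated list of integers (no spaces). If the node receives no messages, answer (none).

Answer: 44,55,88

Derivation:
Round 1: pos1(id28) recv 88: fwd; pos2(id19) recv 28: fwd; pos3(id55) recv 19: drop; pos4(id43) recv 55: fwd; pos5(id37) recv 43: fwd; pos6(id33) recv 37: fwd; pos7(id44) recv 33: drop; pos0(id88) recv 44: drop
Round 2: pos2(id19) recv 88: fwd; pos3(id55) recv 28: drop; pos5(id37) recv 55: fwd; pos6(id33) recv 43: fwd; pos7(id44) recv 37: drop
Round 3: pos3(id55) recv 88: fwd; pos6(id33) recv 55: fwd; pos7(id44) recv 43: drop
Round 4: pos4(id43) recv 88: fwd; pos7(id44) recv 55: fwd
Round 5: pos5(id37) recv 88: fwd; pos0(id88) recv 55: drop
Round 6: pos6(id33) recv 88: fwd
Round 7: pos7(id44) recv 88: fwd
Round 8: pos0(id88) recv 88: ELECTED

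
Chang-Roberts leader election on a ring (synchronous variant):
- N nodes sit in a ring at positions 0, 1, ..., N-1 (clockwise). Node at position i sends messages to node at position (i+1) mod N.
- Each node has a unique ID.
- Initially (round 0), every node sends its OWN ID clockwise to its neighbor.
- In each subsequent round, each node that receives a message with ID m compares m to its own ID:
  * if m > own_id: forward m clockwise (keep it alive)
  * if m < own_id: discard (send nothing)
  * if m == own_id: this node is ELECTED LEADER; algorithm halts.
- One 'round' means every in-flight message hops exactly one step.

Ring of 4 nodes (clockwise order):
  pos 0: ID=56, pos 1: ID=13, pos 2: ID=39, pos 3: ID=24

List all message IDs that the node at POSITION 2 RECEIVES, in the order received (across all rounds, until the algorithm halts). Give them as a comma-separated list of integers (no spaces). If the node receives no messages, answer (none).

Round 1: pos1(id13) recv 56: fwd; pos2(id39) recv 13: drop; pos3(id24) recv 39: fwd; pos0(id56) recv 24: drop
Round 2: pos2(id39) recv 56: fwd; pos0(id56) recv 39: drop
Round 3: pos3(id24) recv 56: fwd
Round 4: pos0(id56) recv 56: ELECTED

Answer: 13,56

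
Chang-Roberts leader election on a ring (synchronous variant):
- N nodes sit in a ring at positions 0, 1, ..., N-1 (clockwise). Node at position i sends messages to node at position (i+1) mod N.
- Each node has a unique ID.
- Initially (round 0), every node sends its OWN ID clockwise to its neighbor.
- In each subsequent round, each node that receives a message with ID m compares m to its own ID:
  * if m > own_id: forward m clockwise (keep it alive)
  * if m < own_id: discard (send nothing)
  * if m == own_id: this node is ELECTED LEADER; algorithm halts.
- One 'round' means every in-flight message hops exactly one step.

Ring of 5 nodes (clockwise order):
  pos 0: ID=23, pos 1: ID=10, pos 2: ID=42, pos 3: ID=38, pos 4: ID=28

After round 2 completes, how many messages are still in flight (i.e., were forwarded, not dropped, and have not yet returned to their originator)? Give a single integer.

Answer: 3

Derivation:
Round 1: pos1(id10) recv 23: fwd; pos2(id42) recv 10: drop; pos3(id38) recv 42: fwd; pos4(id28) recv 38: fwd; pos0(id23) recv 28: fwd
Round 2: pos2(id42) recv 23: drop; pos4(id28) recv 42: fwd; pos0(id23) recv 38: fwd; pos1(id10) recv 28: fwd
After round 2: 3 messages still in flight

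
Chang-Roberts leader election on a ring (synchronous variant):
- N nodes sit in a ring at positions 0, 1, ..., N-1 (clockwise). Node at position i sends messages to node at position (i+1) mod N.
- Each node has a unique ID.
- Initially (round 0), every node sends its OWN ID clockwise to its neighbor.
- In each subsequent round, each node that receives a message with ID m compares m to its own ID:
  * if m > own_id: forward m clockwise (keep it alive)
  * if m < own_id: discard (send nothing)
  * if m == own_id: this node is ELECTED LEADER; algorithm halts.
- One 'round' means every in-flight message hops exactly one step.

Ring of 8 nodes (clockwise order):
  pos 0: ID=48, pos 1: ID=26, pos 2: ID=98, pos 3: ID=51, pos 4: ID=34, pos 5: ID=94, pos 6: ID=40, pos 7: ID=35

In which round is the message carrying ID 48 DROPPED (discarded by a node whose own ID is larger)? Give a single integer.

Round 1: pos1(id26) recv 48: fwd; pos2(id98) recv 26: drop; pos3(id51) recv 98: fwd; pos4(id34) recv 51: fwd; pos5(id94) recv 34: drop; pos6(id40) recv 94: fwd; pos7(id35) recv 40: fwd; pos0(id48) recv 35: drop
Round 2: pos2(id98) recv 48: drop; pos4(id34) recv 98: fwd; pos5(id94) recv 51: drop; pos7(id35) recv 94: fwd; pos0(id48) recv 40: drop
Round 3: pos5(id94) recv 98: fwd; pos0(id48) recv 94: fwd
Round 4: pos6(id40) recv 98: fwd; pos1(id26) recv 94: fwd
Round 5: pos7(id35) recv 98: fwd; pos2(id98) recv 94: drop
Round 6: pos0(id48) recv 98: fwd
Round 7: pos1(id26) recv 98: fwd
Round 8: pos2(id98) recv 98: ELECTED
Message ID 48 originates at pos 0; dropped at pos 2 in round 2

Answer: 2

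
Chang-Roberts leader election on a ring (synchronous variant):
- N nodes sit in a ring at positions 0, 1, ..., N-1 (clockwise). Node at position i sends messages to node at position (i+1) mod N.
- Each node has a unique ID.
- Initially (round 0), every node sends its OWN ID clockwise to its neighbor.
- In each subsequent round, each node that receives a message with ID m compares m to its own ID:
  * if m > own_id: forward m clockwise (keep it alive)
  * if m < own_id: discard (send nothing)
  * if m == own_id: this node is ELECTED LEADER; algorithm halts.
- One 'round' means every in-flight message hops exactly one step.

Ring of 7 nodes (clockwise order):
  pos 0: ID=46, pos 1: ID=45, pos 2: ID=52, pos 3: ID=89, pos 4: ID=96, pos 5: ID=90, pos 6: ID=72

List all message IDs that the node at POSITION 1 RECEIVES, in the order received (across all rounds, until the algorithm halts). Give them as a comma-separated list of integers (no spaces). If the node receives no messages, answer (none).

Round 1: pos1(id45) recv 46: fwd; pos2(id52) recv 45: drop; pos3(id89) recv 52: drop; pos4(id96) recv 89: drop; pos5(id90) recv 96: fwd; pos6(id72) recv 90: fwd; pos0(id46) recv 72: fwd
Round 2: pos2(id52) recv 46: drop; pos6(id72) recv 96: fwd; pos0(id46) recv 90: fwd; pos1(id45) recv 72: fwd
Round 3: pos0(id46) recv 96: fwd; pos1(id45) recv 90: fwd; pos2(id52) recv 72: fwd
Round 4: pos1(id45) recv 96: fwd; pos2(id52) recv 90: fwd; pos3(id89) recv 72: drop
Round 5: pos2(id52) recv 96: fwd; pos3(id89) recv 90: fwd
Round 6: pos3(id89) recv 96: fwd; pos4(id96) recv 90: drop
Round 7: pos4(id96) recv 96: ELECTED

Answer: 46,72,90,96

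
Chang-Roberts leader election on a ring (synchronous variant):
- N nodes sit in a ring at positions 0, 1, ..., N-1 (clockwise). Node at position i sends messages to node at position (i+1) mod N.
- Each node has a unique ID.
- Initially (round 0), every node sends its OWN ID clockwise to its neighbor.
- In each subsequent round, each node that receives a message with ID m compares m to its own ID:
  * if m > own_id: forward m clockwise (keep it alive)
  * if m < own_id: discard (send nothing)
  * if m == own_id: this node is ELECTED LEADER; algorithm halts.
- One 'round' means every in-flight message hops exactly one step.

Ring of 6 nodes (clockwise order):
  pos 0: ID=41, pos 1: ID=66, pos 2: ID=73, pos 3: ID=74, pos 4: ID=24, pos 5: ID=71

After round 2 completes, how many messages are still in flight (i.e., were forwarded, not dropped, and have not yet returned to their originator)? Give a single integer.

Answer: 2

Derivation:
Round 1: pos1(id66) recv 41: drop; pos2(id73) recv 66: drop; pos3(id74) recv 73: drop; pos4(id24) recv 74: fwd; pos5(id71) recv 24: drop; pos0(id41) recv 71: fwd
Round 2: pos5(id71) recv 74: fwd; pos1(id66) recv 71: fwd
After round 2: 2 messages still in flight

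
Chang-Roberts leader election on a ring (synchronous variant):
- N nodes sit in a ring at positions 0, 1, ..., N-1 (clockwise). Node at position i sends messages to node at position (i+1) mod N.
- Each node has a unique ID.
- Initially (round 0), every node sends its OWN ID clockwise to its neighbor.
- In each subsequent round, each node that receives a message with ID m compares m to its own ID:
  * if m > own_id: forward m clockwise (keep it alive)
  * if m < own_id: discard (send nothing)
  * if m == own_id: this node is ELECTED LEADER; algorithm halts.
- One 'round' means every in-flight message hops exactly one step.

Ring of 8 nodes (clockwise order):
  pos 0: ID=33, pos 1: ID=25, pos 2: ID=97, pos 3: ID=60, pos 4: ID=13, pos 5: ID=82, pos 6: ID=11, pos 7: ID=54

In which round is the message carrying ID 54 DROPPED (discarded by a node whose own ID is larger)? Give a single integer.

Answer: 3

Derivation:
Round 1: pos1(id25) recv 33: fwd; pos2(id97) recv 25: drop; pos3(id60) recv 97: fwd; pos4(id13) recv 60: fwd; pos5(id82) recv 13: drop; pos6(id11) recv 82: fwd; pos7(id54) recv 11: drop; pos0(id33) recv 54: fwd
Round 2: pos2(id97) recv 33: drop; pos4(id13) recv 97: fwd; pos5(id82) recv 60: drop; pos7(id54) recv 82: fwd; pos1(id25) recv 54: fwd
Round 3: pos5(id82) recv 97: fwd; pos0(id33) recv 82: fwd; pos2(id97) recv 54: drop
Round 4: pos6(id11) recv 97: fwd; pos1(id25) recv 82: fwd
Round 5: pos7(id54) recv 97: fwd; pos2(id97) recv 82: drop
Round 6: pos0(id33) recv 97: fwd
Round 7: pos1(id25) recv 97: fwd
Round 8: pos2(id97) recv 97: ELECTED
Message ID 54 originates at pos 7; dropped at pos 2 in round 3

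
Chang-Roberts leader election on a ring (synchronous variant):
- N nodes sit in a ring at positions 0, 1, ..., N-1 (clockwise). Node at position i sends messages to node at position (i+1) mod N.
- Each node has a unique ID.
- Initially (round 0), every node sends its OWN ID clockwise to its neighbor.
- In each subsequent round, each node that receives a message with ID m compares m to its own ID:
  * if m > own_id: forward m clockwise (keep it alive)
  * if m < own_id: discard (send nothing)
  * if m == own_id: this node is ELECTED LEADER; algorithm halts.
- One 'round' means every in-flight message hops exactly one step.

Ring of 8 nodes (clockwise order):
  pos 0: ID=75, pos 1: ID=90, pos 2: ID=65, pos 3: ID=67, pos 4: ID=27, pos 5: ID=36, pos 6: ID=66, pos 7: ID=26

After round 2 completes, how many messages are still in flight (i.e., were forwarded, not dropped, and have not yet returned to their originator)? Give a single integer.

Answer: 2

Derivation:
Round 1: pos1(id90) recv 75: drop; pos2(id65) recv 90: fwd; pos3(id67) recv 65: drop; pos4(id27) recv 67: fwd; pos5(id36) recv 27: drop; pos6(id66) recv 36: drop; pos7(id26) recv 66: fwd; pos0(id75) recv 26: drop
Round 2: pos3(id67) recv 90: fwd; pos5(id36) recv 67: fwd; pos0(id75) recv 66: drop
After round 2: 2 messages still in flight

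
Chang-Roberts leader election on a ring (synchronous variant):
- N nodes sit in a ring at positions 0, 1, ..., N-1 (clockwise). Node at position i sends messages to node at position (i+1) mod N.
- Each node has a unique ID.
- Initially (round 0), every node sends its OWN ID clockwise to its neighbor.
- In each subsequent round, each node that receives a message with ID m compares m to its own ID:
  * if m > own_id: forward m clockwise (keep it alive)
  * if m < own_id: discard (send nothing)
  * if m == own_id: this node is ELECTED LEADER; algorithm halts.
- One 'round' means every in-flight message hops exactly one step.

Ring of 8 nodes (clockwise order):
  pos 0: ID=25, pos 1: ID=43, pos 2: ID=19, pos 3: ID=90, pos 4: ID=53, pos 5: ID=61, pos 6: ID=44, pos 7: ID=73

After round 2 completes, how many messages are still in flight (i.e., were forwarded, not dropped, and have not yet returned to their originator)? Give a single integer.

Answer: 2

Derivation:
Round 1: pos1(id43) recv 25: drop; pos2(id19) recv 43: fwd; pos3(id90) recv 19: drop; pos4(id53) recv 90: fwd; pos5(id61) recv 53: drop; pos6(id44) recv 61: fwd; pos7(id73) recv 44: drop; pos0(id25) recv 73: fwd
Round 2: pos3(id90) recv 43: drop; pos5(id61) recv 90: fwd; pos7(id73) recv 61: drop; pos1(id43) recv 73: fwd
After round 2: 2 messages still in flight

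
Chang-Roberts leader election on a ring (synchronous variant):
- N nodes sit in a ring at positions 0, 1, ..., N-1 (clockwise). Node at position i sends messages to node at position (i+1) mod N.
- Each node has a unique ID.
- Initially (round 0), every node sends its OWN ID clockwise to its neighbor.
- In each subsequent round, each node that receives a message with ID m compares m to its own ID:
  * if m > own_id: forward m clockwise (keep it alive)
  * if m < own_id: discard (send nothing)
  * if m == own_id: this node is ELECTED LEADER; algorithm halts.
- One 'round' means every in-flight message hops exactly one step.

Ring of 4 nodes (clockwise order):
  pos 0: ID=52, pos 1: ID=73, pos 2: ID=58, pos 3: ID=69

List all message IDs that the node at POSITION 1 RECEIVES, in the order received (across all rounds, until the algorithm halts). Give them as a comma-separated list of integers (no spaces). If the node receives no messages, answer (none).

Answer: 52,69,73

Derivation:
Round 1: pos1(id73) recv 52: drop; pos2(id58) recv 73: fwd; pos3(id69) recv 58: drop; pos0(id52) recv 69: fwd
Round 2: pos3(id69) recv 73: fwd; pos1(id73) recv 69: drop
Round 3: pos0(id52) recv 73: fwd
Round 4: pos1(id73) recv 73: ELECTED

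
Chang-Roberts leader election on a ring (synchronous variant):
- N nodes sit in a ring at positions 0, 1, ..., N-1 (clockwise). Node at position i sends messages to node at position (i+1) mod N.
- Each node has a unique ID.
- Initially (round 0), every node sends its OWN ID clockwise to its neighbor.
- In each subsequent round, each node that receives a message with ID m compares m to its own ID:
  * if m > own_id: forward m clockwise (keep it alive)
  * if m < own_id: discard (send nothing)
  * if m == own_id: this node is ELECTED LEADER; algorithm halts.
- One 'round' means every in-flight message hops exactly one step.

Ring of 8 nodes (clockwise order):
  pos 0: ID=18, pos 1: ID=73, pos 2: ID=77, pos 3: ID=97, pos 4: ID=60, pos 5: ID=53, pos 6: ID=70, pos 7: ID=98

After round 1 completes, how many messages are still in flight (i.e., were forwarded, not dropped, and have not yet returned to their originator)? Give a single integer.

Round 1: pos1(id73) recv 18: drop; pos2(id77) recv 73: drop; pos3(id97) recv 77: drop; pos4(id60) recv 97: fwd; pos5(id53) recv 60: fwd; pos6(id70) recv 53: drop; pos7(id98) recv 70: drop; pos0(id18) recv 98: fwd
After round 1: 3 messages still in flight

Answer: 3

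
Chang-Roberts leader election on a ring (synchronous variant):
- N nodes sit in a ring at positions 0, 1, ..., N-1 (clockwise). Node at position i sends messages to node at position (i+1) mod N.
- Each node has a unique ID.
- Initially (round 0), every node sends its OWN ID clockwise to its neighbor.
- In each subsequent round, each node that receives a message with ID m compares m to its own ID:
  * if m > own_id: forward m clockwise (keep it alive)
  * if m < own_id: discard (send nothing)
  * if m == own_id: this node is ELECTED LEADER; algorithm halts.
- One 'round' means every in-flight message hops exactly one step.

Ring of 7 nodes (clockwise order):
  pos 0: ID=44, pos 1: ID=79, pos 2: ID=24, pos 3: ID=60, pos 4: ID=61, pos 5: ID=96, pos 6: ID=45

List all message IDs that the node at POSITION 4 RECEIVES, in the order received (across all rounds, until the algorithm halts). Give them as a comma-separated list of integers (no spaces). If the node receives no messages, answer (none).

Round 1: pos1(id79) recv 44: drop; pos2(id24) recv 79: fwd; pos3(id60) recv 24: drop; pos4(id61) recv 60: drop; pos5(id96) recv 61: drop; pos6(id45) recv 96: fwd; pos0(id44) recv 45: fwd
Round 2: pos3(id60) recv 79: fwd; pos0(id44) recv 96: fwd; pos1(id79) recv 45: drop
Round 3: pos4(id61) recv 79: fwd; pos1(id79) recv 96: fwd
Round 4: pos5(id96) recv 79: drop; pos2(id24) recv 96: fwd
Round 5: pos3(id60) recv 96: fwd
Round 6: pos4(id61) recv 96: fwd
Round 7: pos5(id96) recv 96: ELECTED

Answer: 60,79,96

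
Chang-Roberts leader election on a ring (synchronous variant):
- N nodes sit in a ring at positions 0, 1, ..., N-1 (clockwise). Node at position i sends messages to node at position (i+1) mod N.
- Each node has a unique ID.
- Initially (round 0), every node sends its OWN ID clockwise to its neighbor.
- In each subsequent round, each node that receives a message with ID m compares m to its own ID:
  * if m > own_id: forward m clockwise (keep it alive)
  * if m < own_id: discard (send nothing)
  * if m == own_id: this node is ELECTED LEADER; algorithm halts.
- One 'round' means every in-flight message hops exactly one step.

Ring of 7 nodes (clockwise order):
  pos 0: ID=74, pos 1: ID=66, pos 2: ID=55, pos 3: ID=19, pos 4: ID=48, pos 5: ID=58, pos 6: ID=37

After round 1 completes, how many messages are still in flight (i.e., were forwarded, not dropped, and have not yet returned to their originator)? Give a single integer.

Answer: 4

Derivation:
Round 1: pos1(id66) recv 74: fwd; pos2(id55) recv 66: fwd; pos3(id19) recv 55: fwd; pos4(id48) recv 19: drop; pos5(id58) recv 48: drop; pos6(id37) recv 58: fwd; pos0(id74) recv 37: drop
After round 1: 4 messages still in flight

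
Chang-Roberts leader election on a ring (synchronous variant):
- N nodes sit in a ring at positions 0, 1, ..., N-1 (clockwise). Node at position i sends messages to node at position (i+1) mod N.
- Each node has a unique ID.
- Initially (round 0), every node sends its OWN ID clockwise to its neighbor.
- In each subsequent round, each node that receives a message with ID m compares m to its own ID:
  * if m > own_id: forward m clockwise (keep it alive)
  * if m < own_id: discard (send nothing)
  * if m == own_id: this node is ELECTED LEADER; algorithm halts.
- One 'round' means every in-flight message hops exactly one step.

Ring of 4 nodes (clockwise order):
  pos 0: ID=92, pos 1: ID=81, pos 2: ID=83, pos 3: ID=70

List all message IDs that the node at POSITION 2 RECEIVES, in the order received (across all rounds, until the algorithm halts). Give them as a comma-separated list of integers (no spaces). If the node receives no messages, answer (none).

Answer: 81,92

Derivation:
Round 1: pos1(id81) recv 92: fwd; pos2(id83) recv 81: drop; pos3(id70) recv 83: fwd; pos0(id92) recv 70: drop
Round 2: pos2(id83) recv 92: fwd; pos0(id92) recv 83: drop
Round 3: pos3(id70) recv 92: fwd
Round 4: pos0(id92) recv 92: ELECTED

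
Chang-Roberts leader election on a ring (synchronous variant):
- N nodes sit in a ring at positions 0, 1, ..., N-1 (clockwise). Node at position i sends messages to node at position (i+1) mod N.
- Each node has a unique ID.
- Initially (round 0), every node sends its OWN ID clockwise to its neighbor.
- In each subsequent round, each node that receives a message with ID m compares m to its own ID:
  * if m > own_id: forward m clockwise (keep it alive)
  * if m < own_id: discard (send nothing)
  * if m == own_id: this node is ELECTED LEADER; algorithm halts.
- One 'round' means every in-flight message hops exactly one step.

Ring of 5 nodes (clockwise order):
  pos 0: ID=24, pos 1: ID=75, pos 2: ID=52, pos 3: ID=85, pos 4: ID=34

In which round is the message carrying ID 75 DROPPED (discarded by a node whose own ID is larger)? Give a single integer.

Round 1: pos1(id75) recv 24: drop; pos2(id52) recv 75: fwd; pos3(id85) recv 52: drop; pos4(id34) recv 85: fwd; pos0(id24) recv 34: fwd
Round 2: pos3(id85) recv 75: drop; pos0(id24) recv 85: fwd; pos1(id75) recv 34: drop
Round 3: pos1(id75) recv 85: fwd
Round 4: pos2(id52) recv 85: fwd
Round 5: pos3(id85) recv 85: ELECTED
Message ID 75 originates at pos 1; dropped at pos 3 in round 2

Answer: 2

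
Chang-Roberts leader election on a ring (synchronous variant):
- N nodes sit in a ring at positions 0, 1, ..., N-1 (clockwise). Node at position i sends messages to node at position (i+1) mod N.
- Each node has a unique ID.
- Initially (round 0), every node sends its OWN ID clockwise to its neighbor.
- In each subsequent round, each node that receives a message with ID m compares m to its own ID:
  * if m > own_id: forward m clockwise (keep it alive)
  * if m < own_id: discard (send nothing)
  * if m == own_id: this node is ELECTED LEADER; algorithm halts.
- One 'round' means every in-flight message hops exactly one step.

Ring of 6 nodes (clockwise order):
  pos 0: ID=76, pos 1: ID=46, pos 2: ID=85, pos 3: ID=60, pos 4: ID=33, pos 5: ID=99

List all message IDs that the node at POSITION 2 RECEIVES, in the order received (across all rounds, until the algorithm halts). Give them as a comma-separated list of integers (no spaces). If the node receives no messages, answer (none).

Answer: 46,76,99

Derivation:
Round 1: pos1(id46) recv 76: fwd; pos2(id85) recv 46: drop; pos3(id60) recv 85: fwd; pos4(id33) recv 60: fwd; pos5(id99) recv 33: drop; pos0(id76) recv 99: fwd
Round 2: pos2(id85) recv 76: drop; pos4(id33) recv 85: fwd; pos5(id99) recv 60: drop; pos1(id46) recv 99: fwd
Round 3: pos5(id99) recv 85: drop; pos2(id85) recv 99: fwd
Round 4: pos3(id60) recv 99: fwd
Round 5: pos4(id33) recv 99: fwd
Round 6: pos5(id99) recv 99: ELECTED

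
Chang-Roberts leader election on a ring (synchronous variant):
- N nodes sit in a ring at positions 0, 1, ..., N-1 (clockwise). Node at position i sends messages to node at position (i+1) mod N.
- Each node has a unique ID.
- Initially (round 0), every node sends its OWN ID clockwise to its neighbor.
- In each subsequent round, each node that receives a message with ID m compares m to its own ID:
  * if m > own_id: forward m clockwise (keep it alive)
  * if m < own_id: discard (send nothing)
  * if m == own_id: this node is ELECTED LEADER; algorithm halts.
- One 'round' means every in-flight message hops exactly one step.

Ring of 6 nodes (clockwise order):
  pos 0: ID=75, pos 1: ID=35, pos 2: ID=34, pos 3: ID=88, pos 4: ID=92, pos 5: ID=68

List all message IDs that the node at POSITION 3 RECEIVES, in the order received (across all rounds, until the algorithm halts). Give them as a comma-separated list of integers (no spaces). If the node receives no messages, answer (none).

Answer: 34,35,75,92

Derivation:
Round 1: pos1(id35) recv 75: fwd; pos2(id34) recv 35: fwd; pos3(id88) recv 34: drop; pos4(id92) recv 88: drop; pos5(id68) recv 92: fwd; pos0(id75) recv 68: drop
Round 2: pos2(id34) recv 75: fwd; pos3(id88) recv 35: drop; pos0(id75) recv 92: fwd
Round 3: pos3(id88) recv 75: drop; pos1(id35) recv 92: fwd
Round 4: pos2(id34) recv 92: fwd
Round 5: pos3(id88) recv 92: fwd
Round 6: pos4(id92) recv 92: ELECTED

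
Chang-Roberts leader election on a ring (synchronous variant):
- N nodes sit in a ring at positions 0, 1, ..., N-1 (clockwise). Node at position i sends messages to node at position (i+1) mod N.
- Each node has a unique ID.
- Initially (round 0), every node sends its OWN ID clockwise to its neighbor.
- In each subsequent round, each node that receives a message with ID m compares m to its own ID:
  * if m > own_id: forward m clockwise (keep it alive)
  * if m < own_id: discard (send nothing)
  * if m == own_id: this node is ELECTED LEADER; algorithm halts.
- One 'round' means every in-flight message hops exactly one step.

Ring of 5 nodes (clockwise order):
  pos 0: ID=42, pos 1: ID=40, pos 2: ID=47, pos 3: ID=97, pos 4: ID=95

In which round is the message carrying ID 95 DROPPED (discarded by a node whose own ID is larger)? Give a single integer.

Round 1: pos1(id40) recv 42: fwd; pos2(id47) recv 40: drop; pos3(id97) recv 47: drop; pos4(id95) recv 97: fwd; pos0(id42) recv 95: fwd
Round 2: pos2(id47) recv 42: drop; pos0(id42) recv 97: fwd; pos1(id40) recv 95: fwd
Round 3: pos1(id40) recv 97: fwd; pos2(id47) recv 95: fwd
Round 4: pos2(id47) recv 97: fwd; pos3(id97) recv 95: drop
Round 5: pos3(id97) recv 97: ELECTED
Message ID 95 originates at pos 4; dropped at pos 3 in round 4

Answer: 4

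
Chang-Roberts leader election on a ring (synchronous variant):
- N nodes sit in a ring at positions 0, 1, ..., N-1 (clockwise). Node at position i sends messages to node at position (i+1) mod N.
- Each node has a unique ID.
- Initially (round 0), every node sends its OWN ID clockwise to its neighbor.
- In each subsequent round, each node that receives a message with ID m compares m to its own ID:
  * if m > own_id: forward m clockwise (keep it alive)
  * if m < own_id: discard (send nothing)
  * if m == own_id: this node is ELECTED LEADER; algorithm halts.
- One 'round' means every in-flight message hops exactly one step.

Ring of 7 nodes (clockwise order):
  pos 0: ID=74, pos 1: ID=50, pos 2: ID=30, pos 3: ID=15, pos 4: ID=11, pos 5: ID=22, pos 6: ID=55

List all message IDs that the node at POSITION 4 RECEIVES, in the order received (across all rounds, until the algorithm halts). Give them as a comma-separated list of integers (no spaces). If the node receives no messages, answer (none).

Round 1: pos1(id50) recv 74: fwd; pos2(id30) recv 50: fwd; pos3(id15) recv 30: fwd; pos4(id11) recv 15: fwd; pos5(id22) recv 11: drop; pos6(id55) recv 22: drop; pos0(id74) recv 55: drop
Round 2: pos2(id30) recv 74: fwd; pos3(id15) recv 50: fwd; pos4(id11) recv 30: fwd; pos5(id22) recv 15: drop
Round 3: pos3(id15) recv 74: fwd; pos4(id11) recv 50: fwd; pos5(id22) recv 30: fwd
Round 4: pos4(id11) recv 74: fwd; pos5(id22) recv 50: fwd; pos6(id55) recv 30: drop
Round 5: pos5(id22) recv 74: fwd; pos6(id55) recv 50: drop
Round 6: pos6(id55) recv 74: fwd
Round 7: pos0(id74) recv 74: ELECTED

Answer: 15,30,50,74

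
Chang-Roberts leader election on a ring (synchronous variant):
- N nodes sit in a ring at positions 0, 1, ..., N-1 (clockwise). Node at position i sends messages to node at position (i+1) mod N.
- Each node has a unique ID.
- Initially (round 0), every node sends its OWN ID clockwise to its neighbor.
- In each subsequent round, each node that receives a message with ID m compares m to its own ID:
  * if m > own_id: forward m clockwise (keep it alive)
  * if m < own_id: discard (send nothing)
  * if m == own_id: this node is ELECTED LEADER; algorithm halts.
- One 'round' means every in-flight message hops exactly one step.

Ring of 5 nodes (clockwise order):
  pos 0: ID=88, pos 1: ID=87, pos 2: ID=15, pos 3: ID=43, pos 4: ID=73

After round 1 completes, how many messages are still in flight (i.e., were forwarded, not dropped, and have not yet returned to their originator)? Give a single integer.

Answer: 2

Derivation:
Round 1: pos1(id87) recv 88: fwd; pos2(id15) recv 87: fwd; pos3(id43) recv 15: drop; pos4(id73) recv 43: drop; pos0(id88) recv 73: drop
After round 1: 2 messages still in flight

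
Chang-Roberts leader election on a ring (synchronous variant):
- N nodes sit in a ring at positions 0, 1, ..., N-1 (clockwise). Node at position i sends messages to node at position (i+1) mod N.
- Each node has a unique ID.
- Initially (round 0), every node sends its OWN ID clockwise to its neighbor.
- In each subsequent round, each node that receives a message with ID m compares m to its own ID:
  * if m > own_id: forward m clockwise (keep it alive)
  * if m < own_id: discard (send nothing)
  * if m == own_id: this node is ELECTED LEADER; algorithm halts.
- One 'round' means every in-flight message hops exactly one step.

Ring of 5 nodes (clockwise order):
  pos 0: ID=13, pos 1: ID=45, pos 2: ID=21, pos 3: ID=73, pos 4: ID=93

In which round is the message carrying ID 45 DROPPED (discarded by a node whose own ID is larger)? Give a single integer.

Round 1: pos1(id45) recv 13: drop; pos2(id21) recv 45: fwd; pos3(id73) recv 21: drop; pos4(id93) recv 73: drop; pos0(id13) recv 93: fwd
Round 2: pos3(id73) recv 45: drop; pos1(id45) recv 93: fwd
Round 3: pos2(id21) recv 93: fwd
Round 4: pos3(id73) recv 93: fwd
Round 5: pos4(id93) recv 93: ELECTED
Message ID 45 originates at pos 1; dropped at pos 3 in round 2

Answer: 2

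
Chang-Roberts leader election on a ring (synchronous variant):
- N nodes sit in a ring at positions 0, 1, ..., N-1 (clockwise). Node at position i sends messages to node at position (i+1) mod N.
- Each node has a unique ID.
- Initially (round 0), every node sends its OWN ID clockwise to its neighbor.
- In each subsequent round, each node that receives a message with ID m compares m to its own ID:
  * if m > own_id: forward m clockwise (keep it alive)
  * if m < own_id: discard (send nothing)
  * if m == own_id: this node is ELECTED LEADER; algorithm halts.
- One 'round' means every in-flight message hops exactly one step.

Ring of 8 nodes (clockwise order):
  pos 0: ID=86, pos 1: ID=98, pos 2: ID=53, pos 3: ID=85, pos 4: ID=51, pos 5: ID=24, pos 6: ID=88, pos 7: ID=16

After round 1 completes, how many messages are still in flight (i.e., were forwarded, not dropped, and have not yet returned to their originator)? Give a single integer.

Answer: 4

Derivation:
Round 1: pos1(id98) recv 86: drop; pos2(id53) recv 98: fwd; pos3(id85) recv 53: drop; pos4(id51) recv 85: fwd; pos5(id24) recv 51: fwd; pos6(id88) recv 24: drop; pos7(id16) recv 88: fwd; pos0(id86) recv 16: drop
After round 1: 4 messages still in flight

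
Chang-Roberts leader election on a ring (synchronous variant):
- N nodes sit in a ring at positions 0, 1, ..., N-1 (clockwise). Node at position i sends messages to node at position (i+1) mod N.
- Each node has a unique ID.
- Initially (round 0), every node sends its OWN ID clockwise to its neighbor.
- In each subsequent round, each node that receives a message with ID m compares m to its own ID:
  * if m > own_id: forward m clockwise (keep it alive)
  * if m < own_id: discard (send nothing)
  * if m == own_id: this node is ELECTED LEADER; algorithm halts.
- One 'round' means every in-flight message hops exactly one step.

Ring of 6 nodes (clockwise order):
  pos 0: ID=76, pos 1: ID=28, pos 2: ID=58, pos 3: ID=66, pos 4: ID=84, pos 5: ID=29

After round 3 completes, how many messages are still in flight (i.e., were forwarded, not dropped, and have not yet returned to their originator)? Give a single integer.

Answer: 2

Derivation:
Round 1: pos1(id28) recv 76: fwd; pos2(id58) recv 28: drop; pos3(id66) recv 58: drop; pos4(id84) recv 66: drop; pos5(id29) recv 84: fwd; pos0(id76) recv 29: drop
Round 2: pos2(id58) recv 76: fwd; pos0(id76) recv 84: fwd
Round 3: pos3(id66) recv 76: fwd; pos1(id28) recv 84: fwd
After round 3: 2 messages still in flight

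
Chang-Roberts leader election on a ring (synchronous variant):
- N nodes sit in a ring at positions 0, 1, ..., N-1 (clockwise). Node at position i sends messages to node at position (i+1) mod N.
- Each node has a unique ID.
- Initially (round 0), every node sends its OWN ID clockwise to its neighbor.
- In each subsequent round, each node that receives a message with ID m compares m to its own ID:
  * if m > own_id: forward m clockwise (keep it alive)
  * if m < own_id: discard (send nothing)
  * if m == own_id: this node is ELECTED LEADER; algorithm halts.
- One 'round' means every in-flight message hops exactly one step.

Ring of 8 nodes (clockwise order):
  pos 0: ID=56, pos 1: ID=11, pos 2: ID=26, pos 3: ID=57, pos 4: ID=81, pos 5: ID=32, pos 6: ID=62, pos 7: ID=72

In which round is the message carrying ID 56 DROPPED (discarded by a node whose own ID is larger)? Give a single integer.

Round 1: pos1(id11) recv 56: fwd; pos2(id26) recv 11: drop; pos3(id57) recv 26: drop; pos4(id81) recv 57: drop; pos5(id32) recv 81: fwd; pos6(id62) recv 32: drop; pos7(id72) recv 62: drop; pos0(id56) recv 72: fwd
Round 2: pos2(id26) recv 56: fwd; pos6(id62) recv 81: fwd; pos1(id11) recv 72: fwd
Round 3: pos3(id57) recv 56: drop; pos7(id72) recv 81: fwd; pos2(id26) recv 72: fwd
Round 4: pos0(id56) recv 81: fwd; pos3(id57) recv 72: fwd
Round 5: pos1(id11) recv 81: fwd; pos4(id81) recv 72: drop
Round 6: pos2(id26) recv 81: fwd
Round 7: pos3(id57) recv 81: fwd
Round 8: pos4(id81) recv 81: ELECTED
Message ID 56 originates at pos 0; dropped at pos 3 in round 3

Answer: 3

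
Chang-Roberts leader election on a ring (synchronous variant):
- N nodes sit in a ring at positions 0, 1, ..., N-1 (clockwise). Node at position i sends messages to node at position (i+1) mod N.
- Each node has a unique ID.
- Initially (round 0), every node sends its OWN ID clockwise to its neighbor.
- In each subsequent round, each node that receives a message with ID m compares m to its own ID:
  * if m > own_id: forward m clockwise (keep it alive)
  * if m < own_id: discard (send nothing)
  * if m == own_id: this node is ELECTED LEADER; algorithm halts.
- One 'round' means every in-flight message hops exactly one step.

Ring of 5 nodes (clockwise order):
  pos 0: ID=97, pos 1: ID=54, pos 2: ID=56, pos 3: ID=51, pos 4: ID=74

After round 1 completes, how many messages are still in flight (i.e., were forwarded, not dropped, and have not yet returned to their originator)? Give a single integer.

Answer: 2

Derivation:
Round 1: pos1(id54) recv 97: fwd; pos2(id56) recv 54: drop; pos3(id51) recv 56: fwd; pos4(id74) recv 51: drop; pos0(id97) recv 74: drop
After round 1: 2 messages still in flight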